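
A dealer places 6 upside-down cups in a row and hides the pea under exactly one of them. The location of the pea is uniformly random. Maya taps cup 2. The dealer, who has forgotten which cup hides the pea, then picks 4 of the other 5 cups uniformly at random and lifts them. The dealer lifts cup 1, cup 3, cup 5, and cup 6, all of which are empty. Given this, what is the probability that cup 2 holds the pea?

Because the dealer chose which cups to lift without knowing where the pea is, the choice is independent of the prize location. Learning that none of the 4 opened cups holds the pea simply rules out those 4 locations and leaves the remaining 2 cups still equally likely by symmetry.
So P(the pea under cup 2) = 1/2.

1/2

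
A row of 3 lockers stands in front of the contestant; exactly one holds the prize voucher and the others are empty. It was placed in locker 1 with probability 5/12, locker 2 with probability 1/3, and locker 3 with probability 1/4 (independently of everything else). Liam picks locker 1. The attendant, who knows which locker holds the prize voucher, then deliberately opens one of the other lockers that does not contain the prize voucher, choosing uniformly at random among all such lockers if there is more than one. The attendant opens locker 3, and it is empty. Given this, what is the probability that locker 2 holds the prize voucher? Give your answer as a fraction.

Consider each possible location of the prize voucher in turn.
If it is in locker 1 (prior 5/12): the attendant has 2 equally likely choices, so probability 1/2; weight (5/12)·(1/2) = 5/24.
If it is in locker 2 (prior 1/3): the attendant has no choice, probability 1; weight (1/3)·1 = 1/3.
If it is in locker 3 (prior 1/4): the attendant opened locker 3, so this case is ruled out; weight (1/4)·0 = 0.
The weights sum to 13/24.
So P(the prize voucher in locker 2 | the attendant opened locker 3) = (1/3) / (13/24) = 8/13.

8/13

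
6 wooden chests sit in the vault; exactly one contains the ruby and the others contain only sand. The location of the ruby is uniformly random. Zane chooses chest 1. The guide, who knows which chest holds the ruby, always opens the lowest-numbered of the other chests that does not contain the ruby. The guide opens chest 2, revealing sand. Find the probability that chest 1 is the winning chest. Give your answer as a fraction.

Consider each possible location of the ruby in turn.
If it is in any of chests 1, 3, 4, 5, and 6 (prior 1/6 each): chest 2 is the lowest-numbered option available, probability 1; weight (1/6)·1 = 1/6 each.
If it is in chest 2 (prior 1/6): the guide opened chest 2, so this case is ruled out; weight (1/6)·0 = 0.
The weights sum to 5/6.
So P(the ruby in chest 1 | the guide opened chest 2) = (1/6) / (5/6) = 1/5.

1/5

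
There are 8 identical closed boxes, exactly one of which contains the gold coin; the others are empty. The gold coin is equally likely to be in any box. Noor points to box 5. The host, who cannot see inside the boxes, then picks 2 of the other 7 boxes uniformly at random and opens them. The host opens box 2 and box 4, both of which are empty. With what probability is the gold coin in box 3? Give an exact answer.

Because the host chose which boxes to open without knowing where the gold coin is, the choice is independent of the prize location. Learning that none of the 2 opened boxes holds the gold coin simply rules out those 2 locations and leaves the remaining 6 boxes still equally likely by symmetry.
So P(the gold coin in box 3) = 1/6.

1/6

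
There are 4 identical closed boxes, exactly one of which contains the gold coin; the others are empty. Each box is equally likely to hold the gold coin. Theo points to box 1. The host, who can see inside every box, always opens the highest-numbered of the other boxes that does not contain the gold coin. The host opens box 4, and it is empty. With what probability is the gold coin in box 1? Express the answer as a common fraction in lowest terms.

1/3

Condition on the true location of the gold coin.
If it is in any of boxes 1, 2, and 3 (prior 1/4 each): box 4 is the highest-numbered option available, probability 1; weight (1/4)·1 = 1/4 each.
If it is in box 4 (prior 1/4): the host opened box 4, so this case is ruled out; weight (1/4)·0 = 0.
The weights sum to 3/4.
So P(the gold coin in box 1 | the host opened box 4) = (1/4) / (3/4) = 1/3.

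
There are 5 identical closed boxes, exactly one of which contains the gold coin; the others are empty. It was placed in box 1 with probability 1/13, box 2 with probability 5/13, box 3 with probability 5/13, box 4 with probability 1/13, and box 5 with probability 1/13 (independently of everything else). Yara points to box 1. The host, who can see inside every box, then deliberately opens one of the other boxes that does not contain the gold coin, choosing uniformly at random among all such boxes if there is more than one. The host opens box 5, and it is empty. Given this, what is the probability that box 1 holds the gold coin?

Consider each possible location of the gold coin in turn.
If it is in box 1 (prior 1/13): the host has 4 equally likely choices, so probability 1/4; weight (1/13)·(1/4) = 1/52.
If it is in either of boxes 2 and 3 (prior 5/13 each): the host has 3 equally likely choices, so probability 1/3; weight (5/13)·(1/3) = 5/39 each.
If it is in box 4 (prior 1/13): the host has 3 equally likely choices, so probability 1/3; weight (1/13)·(1/3) = 1/39.
If it is in box 5 (prior 1/13): the host opened box 5, so this case is ruled out; weight (1/13)·0 = 0.
The weights sum to 47/156.
So P(the gold coin in box 1 | the host opened box 5) = (1/52) / (47/156) = 3/47.

3/47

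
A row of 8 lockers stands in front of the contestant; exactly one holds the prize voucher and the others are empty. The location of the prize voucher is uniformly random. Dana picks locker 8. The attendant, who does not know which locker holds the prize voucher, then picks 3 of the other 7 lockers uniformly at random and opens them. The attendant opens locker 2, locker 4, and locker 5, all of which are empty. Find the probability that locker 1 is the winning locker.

1/5

Because the attendant chose which lockers to open without knowing where the prize voucher is, the choice is independent of the prize location. Learning that none of the 3 opened lockers holds the prize voucher simply rules out those 3 locations and leaves the remaining 5 lockers still equally likely by symmetry.
So P(the prize voucher in locker 1) = 1/5.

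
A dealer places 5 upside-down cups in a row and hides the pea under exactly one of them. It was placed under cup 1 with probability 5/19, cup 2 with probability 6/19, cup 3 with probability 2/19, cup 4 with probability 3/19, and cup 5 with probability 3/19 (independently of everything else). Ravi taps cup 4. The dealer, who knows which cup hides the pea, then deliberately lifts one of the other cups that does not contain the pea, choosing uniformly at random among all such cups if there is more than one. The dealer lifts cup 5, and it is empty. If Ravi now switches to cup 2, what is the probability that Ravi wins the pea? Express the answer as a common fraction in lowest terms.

Apply Bayes' rule, conditioning on where the pea actually is.
If it is under cup 1 (prior 5/19): the dealer has 3 equally likely choices, so probability 1/3; weight (5/19)·(1/3) = 5/57.
If it is under cup 2 (prior 6/19): the dealer has 3 equally likely choices, so probability 1/3; weight (6/19)·(1/3) = 2/19.
If it is under cup 3 (prior 2/19): the dealer has 3 equally likely choices, so probability 1/3; weight (2/19)·(1/3) = 2/57.
If it is under cup 4 (prior 3/19): the dealer has 4 equally likely choices, so probability 1/4; weight (3/19)·(1/4) = 3/76.
If it is under cup 5 (prior 3/19): the dealer opened cup 5, so this case is ruled out; weight (3/19)·0 = 0.
The weights sum to 61/228.
So P(the pea under cup 2 | the dealer opened cup 5) = (2/19) / (61/228) = 24/61.

24/61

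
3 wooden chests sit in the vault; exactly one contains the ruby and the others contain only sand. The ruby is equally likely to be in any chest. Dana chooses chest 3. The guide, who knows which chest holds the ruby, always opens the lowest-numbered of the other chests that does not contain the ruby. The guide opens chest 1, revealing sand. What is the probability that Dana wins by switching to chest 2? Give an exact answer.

Condition on the true location of the ruby.
If it is in chest 1 (prior 1/3): the guide opened chest 1, so this case is ruled out; weight (1/3)·0 = 0.
If it is in either of chests 2 and 3 (prior 1/3 each): chest 1 is the lowest-numbered option available, probability 1; weight (1/3)·1 = 1/3 each.
The weights sum to 2/3.
So P(the ruby in chest 2 | the guide opened chest 1) = (1/3) / (2/3) = 1/2.

1/2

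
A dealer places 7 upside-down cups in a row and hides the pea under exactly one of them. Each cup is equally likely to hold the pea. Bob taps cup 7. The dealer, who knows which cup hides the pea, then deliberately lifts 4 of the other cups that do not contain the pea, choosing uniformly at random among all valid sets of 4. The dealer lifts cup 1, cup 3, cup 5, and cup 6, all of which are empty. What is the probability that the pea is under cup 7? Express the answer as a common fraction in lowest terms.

1/7

Condition on the true location of the pea.
If it is under any of cups 1, 3, 5, and 6 (prior 1/7 each): that cup was opened and seen not to hold the prize — ruled out; weight (1/7)·0 = 0 each.
If it is under either of cups 2 and 4 (prior 1/7 each): the dealer has 5 equally likely choices, so probability 1/5; weight (1/7)·(1/5) = 1/35 each.
If it is under cup 7 (prior 1/7): the dealer has 15 equally likely choices, so probability 1/15; weight (1/7)·(1/15) = 1/105.
The weights sum to 1/15.
So P(the pea under cup 7 | the dealer opened cup 1, cup 3, cup 5, and cup 6) = (1/105) / (1/15) = 1/7.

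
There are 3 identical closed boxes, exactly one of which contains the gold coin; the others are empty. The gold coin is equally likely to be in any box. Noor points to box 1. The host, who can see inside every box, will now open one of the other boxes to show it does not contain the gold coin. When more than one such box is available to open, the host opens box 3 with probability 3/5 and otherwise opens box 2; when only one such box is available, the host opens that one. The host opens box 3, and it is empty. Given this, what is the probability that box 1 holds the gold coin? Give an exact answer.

3/8

Consider each possible location of the gold coin in turn.
If it is in box 1 (prior 1/3): box 3 is available, opened with probability 3/5; weight (1/3)·(3/5) = 1/5.
If it is in box 2 (prior 1/3): only box 3 is available, probability 1; weight (1/3)·1 = 1/3.
If it is in box 3 (prior 1/3): the host opened box 3, so this case is ruled out; weight (1/3)·0 = 0.
The weights sum to 8/15.
So P(the gold coin in box 1 | the host opened box 3) = (1/5) / (8/15) = 3/8.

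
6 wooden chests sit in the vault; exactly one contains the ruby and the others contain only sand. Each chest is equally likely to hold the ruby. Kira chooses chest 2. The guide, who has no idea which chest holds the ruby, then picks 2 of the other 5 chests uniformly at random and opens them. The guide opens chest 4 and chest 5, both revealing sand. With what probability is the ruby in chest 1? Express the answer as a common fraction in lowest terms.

Condition on the true location of the ruby.
If it is in any of chests 1, 2, 3, and 6 (prior 1/6 each): the guide picks exactly this set with probability 1/10 regardless, and none is the prize; weight (1/6)·(1/10) = 1/60 each.
If it is in either of chests 4 and 5 (prior 1/6 each): that chest was opened and seen not to hold the prize — ruled out; weight (1/6)·0 = 0 each.
The weights sum to 1/15.
So P(the ruby in chest 1 | the guide opened chest 4 and chest 5) = (1/60) / (1/15) = 1/4.

1/4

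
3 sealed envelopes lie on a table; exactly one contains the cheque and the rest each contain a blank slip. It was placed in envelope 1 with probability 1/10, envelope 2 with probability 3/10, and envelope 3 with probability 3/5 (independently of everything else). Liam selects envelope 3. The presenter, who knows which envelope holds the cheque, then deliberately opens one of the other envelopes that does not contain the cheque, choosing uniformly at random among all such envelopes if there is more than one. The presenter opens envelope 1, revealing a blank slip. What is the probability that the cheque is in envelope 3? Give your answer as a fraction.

1/2

Condition on the true location of the cheque.
If it is in envelope 1 (prior 1/10): the presenter opened envelope 1, so this case is ruled out; weight (1/10)·0 = 0.
If it is in envelope 2 (prior 3/10): the presenter has no choice, probability 1; weight (3/10)·1 = 3/10.
If it is in envelope 3 (prior 3/5): the presenter has 2 equally likely choices, so probability 1/2; weight (3/5)·(1/2) = 3/10.
The weights sum to 3/5.
So P(the cheque in envelope 3 | the presenter opened envelope 1) = (3/10) / (3/5) = 1/2.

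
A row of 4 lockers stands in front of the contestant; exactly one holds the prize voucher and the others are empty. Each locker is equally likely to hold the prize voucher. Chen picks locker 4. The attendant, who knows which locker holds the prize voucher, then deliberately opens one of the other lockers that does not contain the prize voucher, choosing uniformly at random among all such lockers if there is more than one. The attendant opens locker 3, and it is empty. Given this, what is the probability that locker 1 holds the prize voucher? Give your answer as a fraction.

3/8

Apply Bayes' rule, conditioning on where the prize voucher actually is.
If it is in either of lockers 1 and 2 (prior 1/4 each): the attendant has 2 equally likely choices, so probability 1/2; weight (1/4)·(1/2) = 1/8 each.
If it is in locker 3 (prior 1/4): the attendant opened locker 3, so this case is ruled out; weight (1/4)·0 = 0.
If it is in locker 4 (prior 1/4): the attendant has 3 equally likely choices, so probability 1/3; weight (1/4)·(1/3) = 1/12.
The weights sum to 1/3.
So P(the prize voucher in locker 1 | the attendant opened locker 3) = (1/8) / (1/3) = 3/8.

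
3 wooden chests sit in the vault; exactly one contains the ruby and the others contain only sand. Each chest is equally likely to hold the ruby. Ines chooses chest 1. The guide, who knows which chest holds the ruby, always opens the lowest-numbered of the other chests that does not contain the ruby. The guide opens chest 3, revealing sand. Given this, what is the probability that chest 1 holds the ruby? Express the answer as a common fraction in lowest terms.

Apply Bayes' rule, conditioning on where the ruby actually is.
If it is in chest 1 (prior 1/3): the guide would have opened chest 2 instead, probability 0; weight (1/3)·0 = 0.
If it is in chest 2 (prior 1/3): chest 3 is the lowest-numbered option available, probability 1; weight (1/3)·1 = 1/3.
If it is in chest 3 (prior 1/3): the guide opened chest 3, so this case is ruled out; weight (1/3)·0 = 0.
The weights sum to 1/3.
So P(the ruby in chest 1 | the guide opened chest 3) = 0 / (1/3) = 0.

0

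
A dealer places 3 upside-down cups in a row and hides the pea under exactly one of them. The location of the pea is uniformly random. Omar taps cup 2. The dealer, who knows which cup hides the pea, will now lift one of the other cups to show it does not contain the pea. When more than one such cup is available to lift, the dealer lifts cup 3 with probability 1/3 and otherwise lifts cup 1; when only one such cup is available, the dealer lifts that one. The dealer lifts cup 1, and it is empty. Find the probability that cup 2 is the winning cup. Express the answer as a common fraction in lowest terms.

2/5

Consider each possible location of the pea in turn.
If it is under cup 1 (prior 1/3): the dealer opened cup 1, so this case is ruled out; weight (1/3)·0 = 0.
If it is under cup 2 (prior 1/3): cup 3 is available but not opened, probability 2/3; weight (1/3)·(2/3) = 2/9.
If it is under cup 3 (prior 1/3): only cup 1 is available, probability 1; weight (1/3)·1 = 1/3.
The weights sum to 5/9.
So P(the pea under cup 2 | the dealer opened cup 1) = (2/9) / (5/9) = 2/5.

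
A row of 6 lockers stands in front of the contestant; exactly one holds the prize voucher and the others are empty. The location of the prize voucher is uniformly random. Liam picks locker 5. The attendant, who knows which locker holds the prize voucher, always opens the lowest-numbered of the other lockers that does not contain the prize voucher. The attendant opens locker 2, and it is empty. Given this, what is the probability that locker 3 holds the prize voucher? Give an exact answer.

Condition on the true location of the prize voucher.
If it is in locker 1 (prior 1/6): locker 2 is the lowest-numbered option available, probability 1; weight (1/6)·1 = 1/6.
If it is in locker 2 (prior 1/6): the attendant opened locker 2, so this case is ruled out; weight (1/6)·0 = 0.
If it is in any of lockers 3, 4, 5, and 6 (prior 1/6 each): the attendant would have opened locker 1 instead, probability 0; weight (1/6)·0 = 0 each.
The weights sum to 1/6.
So P(the prize voucher in locker 3 | the attendant opened locker 2) = 0 / (1/6) = 0.

0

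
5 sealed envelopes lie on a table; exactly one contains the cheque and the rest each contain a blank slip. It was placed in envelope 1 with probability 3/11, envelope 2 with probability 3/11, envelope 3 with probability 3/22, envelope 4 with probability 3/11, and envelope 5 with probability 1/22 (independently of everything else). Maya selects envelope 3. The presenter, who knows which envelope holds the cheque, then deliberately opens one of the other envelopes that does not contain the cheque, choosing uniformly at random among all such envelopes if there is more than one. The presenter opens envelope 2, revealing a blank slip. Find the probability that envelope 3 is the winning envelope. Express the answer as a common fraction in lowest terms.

Consider each possible location of the cheque in turn.
If it is in either of envelopes 1 and 4 (prior 3/11 each): the presenter has 3 equally likely choices, so probability 1/3; weight (3/11)·(1/3) = 1/11 each.
If it is in envelope 2 (prior 3/11): the presenter opened envelope 2, so this case is ruled out; weight (3/11)·0 = 0.
If it is in envelope 3 (prior 3/22): the presenter has 4 equally likely choices, so probability 1/4; weight (3/22)·(1/4) = 3/88.
If it is in envelope 5 (prior 1/22): the presenter has 3 equally likely choices, so probability 1/3; weight (1/22)·(1/3) = 1/66.
The weights sum to 61/264.
So P(the cheque in envelope 3 | the presenter opened envelope 2) = (3/88) / (61/264) = 9/61.

9/61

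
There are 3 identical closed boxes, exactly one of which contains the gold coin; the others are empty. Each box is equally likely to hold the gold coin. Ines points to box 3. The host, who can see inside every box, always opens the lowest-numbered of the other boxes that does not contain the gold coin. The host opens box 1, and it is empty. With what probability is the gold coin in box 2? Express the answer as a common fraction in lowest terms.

1/2

Consider each possible location of the gold coin in turn.
If it is in box 1 (prior 1/3): the host opened box 1, so this case is ruled out; weight (1/3)·0 = 0.
If it is in either of boxes 2 and 3 (prior 1/3 each): box 1 is the lowest-numbered option available, probability 1; weight (1/3)·1 = 1/3 each.
The weights sum to 2/3.
So P(the gold coin in box 2 | the host opened box 1) = (1/3) / (2/3) = 1/2.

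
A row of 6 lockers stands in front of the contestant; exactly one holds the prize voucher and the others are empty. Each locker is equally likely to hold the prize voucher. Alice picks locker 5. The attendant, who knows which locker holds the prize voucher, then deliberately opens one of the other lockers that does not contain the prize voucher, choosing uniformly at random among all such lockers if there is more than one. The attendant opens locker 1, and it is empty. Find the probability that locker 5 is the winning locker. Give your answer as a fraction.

1/6

Consider each possible location of the prize voucher in turn.
If it is in locker 1 (prior 1/6): the attendant opened locker 1, so this case is ruled out; weight (1/6)·0 = 0.
If it is in any of lockers 2, 3, 4, and 6 (prior 1/6 each): the attendant has 4 equally likely choices, so probability 1/4; weight (1/6)·(1/4) = 1/24 each.
If it is in locker 5 (prior 1/6): the attendant has 5 equally likely choices, so probability 1/5; weight (1/6)·(1/5) = 1/30.
The weights sum to 1/5.
So P(the prize voucher in locker 5 | the attendant opened locker 1) = (1/30) / (1/5) = 1/6.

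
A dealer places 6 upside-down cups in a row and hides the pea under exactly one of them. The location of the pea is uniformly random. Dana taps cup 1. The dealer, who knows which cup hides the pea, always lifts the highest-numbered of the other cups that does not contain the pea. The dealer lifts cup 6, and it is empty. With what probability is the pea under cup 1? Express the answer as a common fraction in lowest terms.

1/5

Apply Bayes' rule, conditioning on where the pea actually is.
If it is under any of cups 1, 2, 3, 4, and 5 (prior 1/6 each): cup 6 is the highest-numbered option available, probability 1; weight (1/6)·1 = 1/6 each.
If it is under cup 6 (prior 1/6): the dealer opened cup 6, so this case is ruled out; weight (1/6)·0 = 0.
The weights sum to 5/6.
So P(the pea under cup 1 | the dealer opened cup 6) = (1/6) / (5/6) = 1/5.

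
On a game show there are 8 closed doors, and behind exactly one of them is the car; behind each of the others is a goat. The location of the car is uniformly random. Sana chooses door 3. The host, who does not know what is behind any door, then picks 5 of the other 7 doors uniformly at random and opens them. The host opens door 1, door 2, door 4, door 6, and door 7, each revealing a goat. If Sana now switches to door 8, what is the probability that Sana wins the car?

Consider each possible location of the car in turn.
If it is behind any of doors 1, 2, 4, 6, and 7 (prior 1/8 each): that door was opened and seen not to hold the prize — ruled out; weight (1/8)·0 = 0 each.
If it is behind any of doors 3, 5, and 8 (prior 1/8 each): the host picks exactly this set with probability 1/21 regardless, and none is the prize; weight (1/8)·(1/21) = 1/168 each.
The weights sum to 1/56.
So P(the car behind door 8 | the host opened door 1, door 2, door 4, door 6, and door 7) = (1/168) / (1/56) = 1/3.

1/3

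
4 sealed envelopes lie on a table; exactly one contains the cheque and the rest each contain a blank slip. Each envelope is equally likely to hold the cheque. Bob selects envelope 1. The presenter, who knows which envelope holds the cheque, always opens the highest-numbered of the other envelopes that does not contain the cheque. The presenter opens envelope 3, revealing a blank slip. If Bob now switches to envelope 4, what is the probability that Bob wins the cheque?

Consider each possible location of the cheque in turn.
If it is in either of envelopes 1 and 2 (prior 1/4 each): the presenter would have opened envelope 4 instead, probability 0; weight (1/4)·0 = 0 each.
If it is in envelope 3 (prior 1/4): the presenter opened envelope 3, so this case is ruled out; weight (1/4)·0 = 0.
If it is in envelope 4 (prior 1/4): envelope 3 is the highest-numbered option available, probability 1; weight (1/4)·1 = 1/4.
The weights sum to 1/4.
So P(the cheque in envelope 4 | the presenter opened envelope 3) = (1/4) / (1/4) = 1.

1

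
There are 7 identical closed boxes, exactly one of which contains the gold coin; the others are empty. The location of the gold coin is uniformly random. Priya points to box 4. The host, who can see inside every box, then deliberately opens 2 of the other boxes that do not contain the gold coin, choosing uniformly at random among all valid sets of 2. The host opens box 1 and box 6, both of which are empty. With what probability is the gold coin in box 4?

1/7

Consider each possible location of the gold coin in turn.
If it is in either of boxes 1 and 6 (prior 1/7 each): that box was opened and seen not to hold the prize — ruled out; weight (1/7)·0 = 0 each.
If it is in any of boxes 2, 3, 5, and 7 (prior 1/7 each): the host has 10 equally likely choices, so probability 1/10; weight (1/7)·(1/10) = 1/70 each.
If it is in box 4 (prior 1/7): the host has 15 equally likely choices, so probability 1/15; weight (1/7)·(1/15) = 1/105.
The weights sum to 1/15.
So P(the gold coin in box 4 | the host opened box 1 and box 6) = (1/105) / (1/15) = 1/7.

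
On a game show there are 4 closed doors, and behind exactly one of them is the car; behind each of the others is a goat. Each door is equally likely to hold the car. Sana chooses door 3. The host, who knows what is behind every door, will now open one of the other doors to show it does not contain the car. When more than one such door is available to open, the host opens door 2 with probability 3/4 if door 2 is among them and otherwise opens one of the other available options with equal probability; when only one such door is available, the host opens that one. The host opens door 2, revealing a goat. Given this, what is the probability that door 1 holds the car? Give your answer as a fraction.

Apply Bayes' rule, conditioning on where the car actually is.
If it is behind any of doors 1, 3, and 4 (prior 1/4 each): door 2 is available, opened with probability 3/4; weight (1/4)·(3/4) = 3/16 each.
If it is behind door 2 (prior 1/4): the host opened door 2, so this case is ruled out; weight (1/4)·0 = 0.
The weights sum to 9/16.
So P(the car behind door 1 | the host opened door 2) = (3/16) / (9/16) = 1/3.

1/3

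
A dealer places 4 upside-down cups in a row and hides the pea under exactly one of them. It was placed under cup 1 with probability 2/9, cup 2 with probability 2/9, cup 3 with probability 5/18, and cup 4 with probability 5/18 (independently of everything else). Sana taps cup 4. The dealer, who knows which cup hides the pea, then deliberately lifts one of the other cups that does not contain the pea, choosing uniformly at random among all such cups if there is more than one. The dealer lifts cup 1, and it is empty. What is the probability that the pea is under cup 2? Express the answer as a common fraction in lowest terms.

Consider each possible location of the pea in turn.
If it is under cup 1 (prior 2/9): the dealer opened cup 1, so this case is ruled out; weight (2/9)·0 = 0.
If it is under cup 2 (prior 2/9): the dealer has 2 equally likely choices, so probability 1/2; weight (2/9)·(1/2) = 1/9.
If it is under cup 3 (prior 5/18): the dealer has 2 equally likely choices, so probability 1/2; weight (5/18)·(1/2) = 5/36.
If it is under cup 4 (prior 5/18): the dealer has 3 equally likely choices, so probability 1/3; weight (5/18)·(1/3) = 5/54.
The weights sum to 37/108.
So P(the pea under cup 2 | the dealer opened cup 1) = (1/9) / (37/108) = 12/37.

12/37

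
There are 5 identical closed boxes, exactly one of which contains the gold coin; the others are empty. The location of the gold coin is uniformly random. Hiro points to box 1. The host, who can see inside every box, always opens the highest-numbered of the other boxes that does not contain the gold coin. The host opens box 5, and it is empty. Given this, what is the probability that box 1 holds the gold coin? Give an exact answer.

1/4

Apply Bayes' rule, conditioning on where the gold coin actually is.
If it is in any of boxes 1, 2, 3, and 4 (prior 1/5 each): box 5 is the highest-numbered option available, probability 1; weight (1/5)·1 = 1/5 each.
If it is in box 5 (prior 1/5): the host opened box 5, so this case is ruled out; weight (1/5)·0 = 0.
The weights sum to 4/5.
So P(the gold coin in box 1 | the host opened box 5) = (1/5) / (4/5) = 1/4.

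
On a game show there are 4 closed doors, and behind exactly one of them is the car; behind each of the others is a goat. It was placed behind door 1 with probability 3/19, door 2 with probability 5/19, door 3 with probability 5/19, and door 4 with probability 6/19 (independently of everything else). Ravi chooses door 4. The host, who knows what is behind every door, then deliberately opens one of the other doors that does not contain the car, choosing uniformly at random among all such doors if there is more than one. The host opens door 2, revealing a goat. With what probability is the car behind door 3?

5/12

Consider each possible location of the car in turn.
If it is behind door 1 (prior 3/19): the host has 2 equally likely choices, so probability 1/2; weight (3/19)·(1/2) = 3/38.
If it is behind door 2 (prior 5/19): the host opened door 2, so this case is ruled out; weight (5/19)·0 = 0.
If it is behind door 3 (prior 5/19): the host has 2 equally likely choices, so probability 1/2; weight (5/19)·(1/2) = 5/38.
If it is behind door 4 (prior 6/19): the host has 3 equally likely choices, so probability 1/3; weight (6/19)·(1/3) = 2/19.
The weights sum to 6/19.
So P(the car behind door 3 | the host opened door 2) = (5/38) / (6/19) = 5/12.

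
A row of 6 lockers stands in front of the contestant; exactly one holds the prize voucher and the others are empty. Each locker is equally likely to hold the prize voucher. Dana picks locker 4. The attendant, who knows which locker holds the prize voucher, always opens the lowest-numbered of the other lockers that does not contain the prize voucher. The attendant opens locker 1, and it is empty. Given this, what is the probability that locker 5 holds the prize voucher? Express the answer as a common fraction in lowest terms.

1/5

Apply Bayes' rule, conditioning on where the prize voucher actually is.
If it is in locker 1 (prior 1/6): the attendant opened locker 1, so this case is ruled out; weight (1/6)·0 = 0.
If it is in any of lockers 2, 3, 4, 5, and 6 (prior 1/6 each): locker 1 is the lowest-numbered option available, probability 1; weight (1/6)·1 = 1/6 each.
The weights sum to 5/6.
So P(the prize voucher in locker 5 | the attendant opened locker 1) = (1/6) / (5/6) = 1/5.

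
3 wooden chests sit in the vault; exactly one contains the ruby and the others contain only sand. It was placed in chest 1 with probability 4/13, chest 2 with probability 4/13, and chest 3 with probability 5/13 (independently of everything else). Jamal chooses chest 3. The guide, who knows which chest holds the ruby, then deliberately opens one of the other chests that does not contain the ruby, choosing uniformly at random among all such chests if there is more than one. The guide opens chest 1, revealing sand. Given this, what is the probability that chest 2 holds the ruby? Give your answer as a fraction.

8/13

Condition on the true location of the ruby.
If it is in chest 1 (prior 4/13): the guide opened chest 1, so this case is ruled out; weight (4/13)·0 = 0.
If it is in chest 2 (prior 4/13): the guide has no choice, probability 1; weight (4/13)·1 = 4/13.
If it is in chest 3 (prior 5/13): the guide has 2 equally likely choices, so probability 1/2; weight (5/13)·(1/2) = 5/26.
The weights sum to 1/2.
So P(the ruby in chest 2 | the guide opened chest 1) = (4/13) / (1/2) = 8/13.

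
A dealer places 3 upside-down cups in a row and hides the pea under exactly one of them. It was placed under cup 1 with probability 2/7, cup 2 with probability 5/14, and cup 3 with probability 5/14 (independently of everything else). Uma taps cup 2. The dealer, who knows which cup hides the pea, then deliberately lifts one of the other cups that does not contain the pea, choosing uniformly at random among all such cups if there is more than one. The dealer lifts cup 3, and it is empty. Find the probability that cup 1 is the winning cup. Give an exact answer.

Condition on the true location of the pea.
If it is under cup 1 (prior 2/7): the dealer has no choice, probability 1; weight (2/7)·1 = 2/7.
If it is under cup 2 (prior 5/14): the dealer has 2 equally likely choices, so probability 1/2; weight (5/14)·(1/2) = 5/28.
If it is under cup 3 (prior 5/14): the dealer opened cup 3, so this case is ruled out; weight (5/14)·0 = 0.
The weights sum to 13/28.
So P(the pea under cup 1 | the dealer opened cup 3) = (2/7) / (13/28) = 8/13.

8/13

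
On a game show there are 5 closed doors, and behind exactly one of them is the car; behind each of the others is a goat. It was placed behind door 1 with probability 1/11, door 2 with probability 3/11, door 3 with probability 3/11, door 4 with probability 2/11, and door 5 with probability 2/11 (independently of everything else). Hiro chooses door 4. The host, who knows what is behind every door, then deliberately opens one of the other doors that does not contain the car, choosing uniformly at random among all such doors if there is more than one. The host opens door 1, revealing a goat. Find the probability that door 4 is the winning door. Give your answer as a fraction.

3/19

Apply Bayes' rule, conditioning on where the car actually is.
If it is behind door 1 (prior 1/11): the host opened door 1, so this case is ruled out; weight (1/11)·0 = 0.
If it is behind either of doors 2 and 3 (prior 3/11 each): the host has 3 equally likely choices, so probability 1/3; weight (3/11)·(1/3) = 1/11 each.
If it is behind door 4 (prior 2/11): the host has 4 equally likely choices, so probability 1/4; weight (2/11)·(1/4) = 1/22.
If it is behind door 5 (prior 2/11): the host has 3 equally likely choices, so probability 1/3; weight (2/11)·(1/3) = 2/33.
The weights sum to 19/66.
So P(the car behind door 4 | the host opened door 1) = (1/22) / (19/66) = 3/19.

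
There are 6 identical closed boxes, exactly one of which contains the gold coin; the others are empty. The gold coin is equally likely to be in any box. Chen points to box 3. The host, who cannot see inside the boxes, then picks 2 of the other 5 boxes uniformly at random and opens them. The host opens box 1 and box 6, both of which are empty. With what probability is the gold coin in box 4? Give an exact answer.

1/4

Apply Bayes' rule, conditioning on where the gold coin actually is.
If it is in either of boxes 1 and 6 (prior 1/6 each): that box was opened and seen not to hold the prize — ruled out; weight (1/6)·0 = 0 each.
If it is in any of boxes 2, 3, 4, and 5 (prior 1/6 each): the host picks exactly this set with probability 1/10 regardless, and none is the prize; weight (1/6)·(1/10) = 1/60 each.
The weights sum to 1/15.
So P(the gold coin in box 4 | the host opened box 1 and box 6) = (1/60) / (1/15) = 1/4.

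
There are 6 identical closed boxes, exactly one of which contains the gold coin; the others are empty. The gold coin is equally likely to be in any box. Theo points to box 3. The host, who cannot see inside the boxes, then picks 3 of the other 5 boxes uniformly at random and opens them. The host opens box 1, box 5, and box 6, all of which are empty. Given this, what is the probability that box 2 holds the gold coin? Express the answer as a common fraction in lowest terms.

Condition on the true location of the gold coin.
If it is in any of boxes 1, 5, and 6 (prior 1/6 each): that box was opened and seen not to hold the prize — ruled out; weight (1/6)·0 = 0 each.
If it is in any of boxes 2, 3, and 4 (prior 1/6 each): the host picks exactly this set with probability 1/10 regardless, and none is the prize; weight (1/6)·(1/10) = 1/60 each.
The weights sum to 1/20.
So P(the gold coin in box 2 | the host opened box 1, box 5, and box 6) = (1/60) / (1/20) = 1/3.

1/3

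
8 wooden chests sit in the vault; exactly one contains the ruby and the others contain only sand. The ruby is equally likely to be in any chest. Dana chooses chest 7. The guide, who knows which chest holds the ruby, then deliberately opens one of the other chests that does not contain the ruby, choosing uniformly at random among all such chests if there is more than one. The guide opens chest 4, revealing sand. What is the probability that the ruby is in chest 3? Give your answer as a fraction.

Apply Bayes' rule, conditioning on where the ruby actually is.
If it is in any of chests 1, 2, 3, 5, 6, and 8 (prior 1/8 each): the guide has 6 equally likely choices, so probability 1/6; weight (1/8)·(1/6) = 1/48 each.
If it is in chest 4 (prior 1/8): the guide opened chest 4, so this case is ruled out; weight (1/8)·0 = 0.
If it is in chest 7 (prior 1/8): the guide has 7 equally likely choices, so probability 1/7; weight (1/8)·(1/7) = 1/56.
The weights sum to 1/7.
So P(the ruby in chest 3 | the guide opened chest 4) = (1/48) / (1/7) = 7/48.

7/48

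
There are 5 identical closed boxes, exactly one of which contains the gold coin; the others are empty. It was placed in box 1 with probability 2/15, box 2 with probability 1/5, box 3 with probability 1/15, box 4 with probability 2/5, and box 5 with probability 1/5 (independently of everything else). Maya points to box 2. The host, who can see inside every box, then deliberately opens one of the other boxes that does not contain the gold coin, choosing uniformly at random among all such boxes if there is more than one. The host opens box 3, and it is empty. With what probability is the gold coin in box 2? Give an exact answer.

Apply Bayes' rule, conditioning on where the gold coin actually is.
If it is in box 1 (prior 2/15): the host has 3 equally likely choices, so probability 1/3; weight (2/15)·(1/3) = 2/45.
If it is in box 2 (prior 1/5): the host has 4 equally likely choices, so probability 1/4; weight (1/5)·(1/4) = 1/20.
If it is in box 3 (prior 1/15): the host opened box 3, so this case is ruled out; weight (1/15)·0 = 0.
If it is in box 4 (prior 2/5): the host has 3 equally likely choices, so probability 1/3; weight (2/5)·(1/3) = 2/15.
If it is in box 5 (prior 1/5): the host has 3 equally likely choices, so probability 1/3; weight (1/5)·(1/3) = 1/15.
The weights sum to 53/180.
So P(the gold coin in box 2 | the host opened box 3) = (1/20) / (53/180) = 9/53.

9/53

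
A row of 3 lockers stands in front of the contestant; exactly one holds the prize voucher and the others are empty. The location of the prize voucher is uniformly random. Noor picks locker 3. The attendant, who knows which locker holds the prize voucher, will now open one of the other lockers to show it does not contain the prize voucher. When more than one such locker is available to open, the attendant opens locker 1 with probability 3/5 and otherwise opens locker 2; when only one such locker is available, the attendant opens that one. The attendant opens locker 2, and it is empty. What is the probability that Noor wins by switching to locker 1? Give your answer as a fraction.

5/7

Apply Bayes' rule, conditioning on where the prize voucher actually is.
If it is in locker 1 (prior 1/3): only locker 2 is available, probability 1; weight (1/3)·1 = 1/3.
If it is in locker 2 (prior 1/3): the attendant opened locker 2, so this case is ruled out; weight (1/3)·0 = 0.
If it is in locker 3 (prior 1/3): locker 1 is available but not opened, probability 2/5; weight (1/3)·(2/5) = 2/15.
The weights sum to 7/15.
So P(the prize voucher in locker 1 | the attendant opened locker 2) = (1/3) / (7/15) = 5/7.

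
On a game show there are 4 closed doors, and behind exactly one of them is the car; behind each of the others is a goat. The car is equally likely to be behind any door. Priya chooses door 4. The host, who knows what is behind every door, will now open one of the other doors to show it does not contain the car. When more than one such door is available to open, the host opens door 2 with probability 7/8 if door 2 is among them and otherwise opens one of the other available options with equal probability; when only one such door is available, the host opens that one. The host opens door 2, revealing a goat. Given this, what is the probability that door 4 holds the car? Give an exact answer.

1/3

Condition on the true location of the car.
If it is behind any of doors 1, 3, and 4 (prior 1/4 each): door 2 is available, opened with probability 7/8; weight (1/4)·(7/8) = 7/32 each.
If it is behind door 2 (prior 1/4): the host opened door 2, so this case is ruled out; weight (1/4)·0 = 0.
The weights sum to 21/32.
So P(the car behind door 4 | the host opened door 2) = (7/32) / (21/32) = 1/3.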